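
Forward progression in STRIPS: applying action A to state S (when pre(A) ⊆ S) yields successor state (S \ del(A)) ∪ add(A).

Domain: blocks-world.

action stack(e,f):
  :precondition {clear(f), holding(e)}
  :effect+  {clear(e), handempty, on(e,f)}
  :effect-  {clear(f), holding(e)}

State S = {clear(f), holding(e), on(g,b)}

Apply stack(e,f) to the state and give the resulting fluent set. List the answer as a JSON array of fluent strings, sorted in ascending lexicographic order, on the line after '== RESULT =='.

Progress:
  pre ⊆ S: {clear(f), holding(e)} ⊆ S  — applicable
  S \ del = {on(g,b)}
  ∪ add   = {clear(e), handempty, on(e,f), on(g,b)}

== RESULT ==
["clear(e)", "handempty", "on(e,f)", "on(g,b)"]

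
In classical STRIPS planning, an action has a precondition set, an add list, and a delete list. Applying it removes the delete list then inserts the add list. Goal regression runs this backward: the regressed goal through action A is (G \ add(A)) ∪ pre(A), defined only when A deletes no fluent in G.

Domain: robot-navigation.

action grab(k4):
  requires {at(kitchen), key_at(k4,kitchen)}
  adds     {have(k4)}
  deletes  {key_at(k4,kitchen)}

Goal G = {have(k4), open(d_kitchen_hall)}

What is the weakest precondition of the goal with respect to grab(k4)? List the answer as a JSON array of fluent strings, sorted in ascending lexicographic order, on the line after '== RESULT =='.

Compute (G \ add) ∪ pre:
  G ∩ del = {}  (empty — regression defined)
  G \ add = {have(k4), open(d_kitchen_hall)} \ {have(k4)} = {open(d_kitchen_hall)}
  ∪ pre   = {open(d_kitchen_hall)} ∪ {at(kitchen), key_at(k4,kitchen)}
          = {at(kitchen), key_at(k4,kitchen), open(d_kitchen_hall)}

== RESULT ==
["at(kitchen)", "key_at(k4,kitchen)", "open(d_kitchen_hall)"]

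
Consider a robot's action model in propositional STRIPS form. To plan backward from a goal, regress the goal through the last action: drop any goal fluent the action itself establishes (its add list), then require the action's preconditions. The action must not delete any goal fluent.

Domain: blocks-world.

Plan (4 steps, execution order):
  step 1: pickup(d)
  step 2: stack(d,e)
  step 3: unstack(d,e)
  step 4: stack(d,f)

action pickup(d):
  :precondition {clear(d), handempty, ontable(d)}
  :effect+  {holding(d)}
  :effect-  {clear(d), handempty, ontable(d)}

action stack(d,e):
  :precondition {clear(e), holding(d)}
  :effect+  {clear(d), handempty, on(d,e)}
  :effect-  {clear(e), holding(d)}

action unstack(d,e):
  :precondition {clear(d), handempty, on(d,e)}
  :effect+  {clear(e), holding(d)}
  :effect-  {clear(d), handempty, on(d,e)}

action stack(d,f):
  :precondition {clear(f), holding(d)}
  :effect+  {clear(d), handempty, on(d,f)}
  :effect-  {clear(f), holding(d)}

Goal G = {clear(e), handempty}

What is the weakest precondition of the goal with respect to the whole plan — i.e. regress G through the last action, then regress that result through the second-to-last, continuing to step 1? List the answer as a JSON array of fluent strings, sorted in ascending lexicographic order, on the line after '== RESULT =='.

Work backward from the goal:
  through step 4 (stack(d,f)): drop {handempty}, keep {clear(e)}, require {clear(f), holding(d)}
    → {clear(e), clear(f), holding(d)}
  through step 3 (unstack(d,e)): drop {clear(e), holding(d)}, keep {clear(f)}, require {clear(d), handempty, on(d,e)}
    → {clear(d), clear(f), handempty, on(d,e)}
  through step 2 (stack(d,e)): drop {clear(d), handempty, on(d,e)}, keep {clear(f)}, require {clear(e), holding(d)}
    → {clear(e), clear(f), holding(d)}
  through step 1 (pickup(d)): drop {holding(d)}, keep {clear(e), clear(f)}, require {clear(d), handempty, ontable(d)}
    → {clear(d), clear(e), clear(f), handempty, ontable(d)}

== RESULT ==
["clear(d)", "clear(e)", "clear(f)", "handempty", "ontable(d)"]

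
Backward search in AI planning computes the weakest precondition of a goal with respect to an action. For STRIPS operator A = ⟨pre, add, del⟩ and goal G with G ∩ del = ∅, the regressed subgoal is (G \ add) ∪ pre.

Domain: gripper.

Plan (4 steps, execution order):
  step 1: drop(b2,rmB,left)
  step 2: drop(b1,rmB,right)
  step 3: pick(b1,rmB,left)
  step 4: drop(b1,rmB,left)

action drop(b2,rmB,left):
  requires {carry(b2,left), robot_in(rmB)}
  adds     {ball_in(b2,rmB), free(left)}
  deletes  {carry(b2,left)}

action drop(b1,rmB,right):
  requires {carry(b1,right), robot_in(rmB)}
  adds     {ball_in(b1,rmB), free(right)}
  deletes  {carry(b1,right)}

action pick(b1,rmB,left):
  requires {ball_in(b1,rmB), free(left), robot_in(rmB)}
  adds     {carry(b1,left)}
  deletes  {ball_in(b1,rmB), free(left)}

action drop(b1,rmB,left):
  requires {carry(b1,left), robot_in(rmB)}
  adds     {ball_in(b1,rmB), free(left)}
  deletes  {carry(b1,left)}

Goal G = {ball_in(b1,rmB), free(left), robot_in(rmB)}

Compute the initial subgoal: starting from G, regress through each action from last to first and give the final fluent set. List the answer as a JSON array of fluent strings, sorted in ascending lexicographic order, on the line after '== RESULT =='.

Work backward from the goal:
  through step 4 (drop(b1,rmB,left)): drop {ball_in(b1,rmB), free(left)}, keep {robot_in(rmB)}, require {carry(b1,left), robot_in(rmB)}
    → {carry(b1,left), robot_in(rmB)}
  through step 3 (pick(b1,rmB,left)): drop {carry(b1,left)}, keep {robot_in(rmB)}, require {ball_in(b1,rmB), free(left), robot_in(rmB)}
    → {ball_in(b1,rmB), free(left), robot_in(rmB)}
  through step 2 (drop(b1,rmB,right)): drop {ball_in(b1,rmB)}, keep {free(left), robot_in(rmB)}, require {carry(b1,right), robot_in(rmB)}
    → {carry(b1,right), free(left), robot_in(rmB)}
  through step 1 (drop(b2,rmB,left)): drop {free(left)}, keep {carry(b1,right), robot_in(rmB)}, require {carry(b2,left), robot_in(rmB)}
    → {carry(b1,right), carry(b2,left), robot_in(rmB)}

== RESULT ==
["carry(b1,right)", "carry(b2,left)", "robot_in(rmB)"]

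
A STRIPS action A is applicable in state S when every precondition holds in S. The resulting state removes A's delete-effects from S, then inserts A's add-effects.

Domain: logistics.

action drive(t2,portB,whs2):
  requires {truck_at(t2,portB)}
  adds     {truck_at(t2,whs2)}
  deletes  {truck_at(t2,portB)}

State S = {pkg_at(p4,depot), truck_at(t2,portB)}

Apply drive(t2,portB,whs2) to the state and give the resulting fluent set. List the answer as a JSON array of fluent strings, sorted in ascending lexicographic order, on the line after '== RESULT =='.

Compute (S \ del) ∪ add:
  pre ⊆ S: {truck_at(t2,portB)} ⊆ S  — applicable
  S \ del = {pkg_at(p4,depot)}
  ∪ add   = {pkg_at(p4,depot), truck_at(t2,whs2)}

== RESULT ==
["pkg_at(p4,depot)", "truck_at(t2,whs2)"]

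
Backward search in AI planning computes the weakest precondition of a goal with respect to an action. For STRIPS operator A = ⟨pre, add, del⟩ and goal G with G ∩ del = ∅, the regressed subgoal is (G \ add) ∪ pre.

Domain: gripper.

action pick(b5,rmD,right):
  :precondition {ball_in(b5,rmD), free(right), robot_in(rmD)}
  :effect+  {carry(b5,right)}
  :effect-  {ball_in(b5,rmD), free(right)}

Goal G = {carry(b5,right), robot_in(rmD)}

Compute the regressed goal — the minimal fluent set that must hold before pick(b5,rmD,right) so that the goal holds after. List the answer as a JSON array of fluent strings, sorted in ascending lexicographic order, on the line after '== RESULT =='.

Regress:
  G ∩ del = {}  (empty — regression defined)
  G \ add = {carry(b5,right), robot_in(rmD)} \ {carry(b5,right)} = {robot_in(rmD)}
  ∪ pre   = {robot_in(rmD)} ∪ {ball_in(b5,rmD), free(right), robot_in(rmD)}
          = {ball_in(b5,rmD), free(right), robot_in(rmD)}

== RESULT ==
["ball_in(b5,rmD)", "free(right)", "robot_in(rmD)"]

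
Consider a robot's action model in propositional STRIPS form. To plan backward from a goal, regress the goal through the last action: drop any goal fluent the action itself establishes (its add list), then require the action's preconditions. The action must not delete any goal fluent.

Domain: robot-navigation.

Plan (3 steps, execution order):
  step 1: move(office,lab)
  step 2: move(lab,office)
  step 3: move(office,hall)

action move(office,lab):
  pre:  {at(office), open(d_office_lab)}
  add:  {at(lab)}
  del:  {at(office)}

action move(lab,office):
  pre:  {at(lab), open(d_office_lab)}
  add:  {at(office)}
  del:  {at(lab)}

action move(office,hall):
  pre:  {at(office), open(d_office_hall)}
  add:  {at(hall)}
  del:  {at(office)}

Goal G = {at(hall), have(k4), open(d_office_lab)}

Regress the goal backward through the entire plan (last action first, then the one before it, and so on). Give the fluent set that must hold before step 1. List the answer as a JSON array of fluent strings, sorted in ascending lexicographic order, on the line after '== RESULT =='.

Work backward from the goal:
  through step 3 (move(office,hall)): drop {at(hall)}, keep {have(k4), open(d_office_lab)}, require {at(office), open(d_office_hall)}
    → {at(office), have(k4), open(d_office_hall), open(d_office_lab)}
  through step 2 (move(lab,office)): drop {at(office)}, keep {have(k4), open(d_office_hall), open(d_office_lab)}, require {at(lab), open(d_office_lab)}
    → {at(lab), have(k4), open(d_office_hall), open(d_office_lab)}
  through step 1 (move(office,lab)): drop {at(lab)}, keep {have(k4), open(d_office_hall), open(d_office_lab)}, require {at(office), open(d_office_lab)}
    → {at(office), have(k4), open(d_office_hall), open(d_office_lab)}

== RESULT ==
["at(office)", "have(k4)", "open(d_office_hall)", "open(d_office_lab)"]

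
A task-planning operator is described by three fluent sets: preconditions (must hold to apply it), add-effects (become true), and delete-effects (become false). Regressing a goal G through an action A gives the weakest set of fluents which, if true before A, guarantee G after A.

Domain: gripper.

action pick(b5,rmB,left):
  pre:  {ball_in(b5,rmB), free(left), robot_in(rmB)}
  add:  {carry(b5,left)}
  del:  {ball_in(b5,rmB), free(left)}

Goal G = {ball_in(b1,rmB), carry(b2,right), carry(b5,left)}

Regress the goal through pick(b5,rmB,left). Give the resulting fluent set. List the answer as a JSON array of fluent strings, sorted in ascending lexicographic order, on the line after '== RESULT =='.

Compute (G \ add) ∪ pre:
  G ∩ del = {}  (empty — regression defined)
  G \ add = {ball_in(b1,rmB), carry(b2,right), carry(b5,left)} \ {carry(b5,left)} = {ball_in(b1,rmB), carry(b2,right)}
  ∪ pre   = {ball_in(b1,rmB), carry(b2,right)} ∪ {ball_in(b5,rmB), free(left), robot_in(rmB)}
          = {ball_in(b1,rmB), ball_in(b5,rmB), carry(b2,right), free(left), robot_in(rmB)}

== RESULT ==
["ball_in(b1,rmB)", "ball_in(b5,rmB)", "carry(b2,right)", "free(left)", "robot_in(rmB)"]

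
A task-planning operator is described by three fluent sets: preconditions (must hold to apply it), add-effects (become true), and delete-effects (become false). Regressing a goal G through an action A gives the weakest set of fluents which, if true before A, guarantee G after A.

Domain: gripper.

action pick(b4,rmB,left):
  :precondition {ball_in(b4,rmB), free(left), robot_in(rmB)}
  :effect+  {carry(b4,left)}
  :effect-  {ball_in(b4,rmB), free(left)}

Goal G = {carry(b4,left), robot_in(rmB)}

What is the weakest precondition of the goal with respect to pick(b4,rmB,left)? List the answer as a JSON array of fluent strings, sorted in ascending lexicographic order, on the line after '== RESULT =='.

Compute (G \ add) ∪ pre:
  G ∩ del = {}  (empty — regression defined)
  G \ add = {carry(b4,left), robot_in(rmB)} \ {carry(b4,left)} = {robot_in(rmB)}
  ∪ pre   = {robot_in(rmB)} ∪ {ball_in(b4,rmB), free(left), robot_in(rmB)}
          = {ball_in(b4,rmB), free(left), robot_in(rmB)}

== RESULT ==
["ball_in(b4,rmB)", "free(left)", "robot_in(rmB)"]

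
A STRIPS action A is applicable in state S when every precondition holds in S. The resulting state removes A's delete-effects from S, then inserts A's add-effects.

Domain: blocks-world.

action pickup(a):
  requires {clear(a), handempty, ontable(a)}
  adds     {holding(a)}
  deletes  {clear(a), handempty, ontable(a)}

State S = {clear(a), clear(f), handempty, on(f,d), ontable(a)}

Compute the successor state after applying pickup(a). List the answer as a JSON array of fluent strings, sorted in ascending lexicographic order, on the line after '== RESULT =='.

Compute (S \ del) ∪ add:
  pre ⊆ S: {clear(a), handempty, ontable(a)} ⊆ S  — applicable
  S \ del = {clear(f), on(f,d)}
  ∪ add   = {clear(f), holding(a), on(f,d)}

== RESULT ==
["clear(f)", "holding(a)", "on(f,d)"]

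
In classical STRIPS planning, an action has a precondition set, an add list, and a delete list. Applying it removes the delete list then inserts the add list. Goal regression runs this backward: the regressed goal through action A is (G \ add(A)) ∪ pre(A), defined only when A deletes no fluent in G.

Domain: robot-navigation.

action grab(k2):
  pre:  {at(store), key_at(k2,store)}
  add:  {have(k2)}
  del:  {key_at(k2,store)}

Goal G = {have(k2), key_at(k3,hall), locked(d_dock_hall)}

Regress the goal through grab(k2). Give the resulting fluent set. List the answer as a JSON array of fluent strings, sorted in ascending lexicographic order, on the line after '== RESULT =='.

Regress:
  G ∩ del = {}  (empty — regression defined)
  G \ add = {have(k2), key_at(k3,hall), locked(d_dock_hall)} \ {have(k2)} = {key_at(k3,hall), locked(d_dock_hall)}
  ∪ pre   = {key_at(k3,hall), locked(d_dock_hall)} ∪ {at(store), key_at(k2,store)}
          = {at(store), key_at(k2,store), key_at(k3,hall), locked(d_dock_hall)}

== RESULT ==
["at(store)", "key_at(k2,store)", "key_at(k3,hall)", "locked(d_dock_hall)"]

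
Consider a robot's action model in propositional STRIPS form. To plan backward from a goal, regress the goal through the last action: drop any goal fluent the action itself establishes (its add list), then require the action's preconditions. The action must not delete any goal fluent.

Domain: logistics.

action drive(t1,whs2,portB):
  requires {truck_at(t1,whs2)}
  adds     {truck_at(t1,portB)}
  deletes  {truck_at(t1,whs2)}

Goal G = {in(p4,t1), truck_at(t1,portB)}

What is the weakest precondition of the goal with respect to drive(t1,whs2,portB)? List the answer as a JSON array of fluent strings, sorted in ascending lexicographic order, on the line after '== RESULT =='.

Regress:
  G ∩ del = {}  (empty — regression defined)
  G \ add = {in(p4,t1), truck_at(t1,portB)} \ {truck_at(t1,portB)} = {in(p4,t1)}
  ∪ pre   = {in(p4,t1)} ∪ {truck_at(t1,whs2)}
          = {in(p4,t1), truck_at(t1,whs2)}

== RESULT ==
["in(p4,t1)", "truck_at(t1,whs2)"]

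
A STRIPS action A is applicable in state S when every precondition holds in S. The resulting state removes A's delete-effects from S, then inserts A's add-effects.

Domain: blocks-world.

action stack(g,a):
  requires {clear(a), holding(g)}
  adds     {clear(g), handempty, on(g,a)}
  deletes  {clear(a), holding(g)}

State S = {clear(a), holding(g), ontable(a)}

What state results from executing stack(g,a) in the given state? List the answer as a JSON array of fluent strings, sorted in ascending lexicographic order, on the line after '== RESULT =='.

Progress:
  pre ⊆ S: {clear(a), holding(g)} ⊆ S  — applicable
  S \ del = {ontable(a)}
  ∪ add   = {clear(g), handempty, on(g,a), ontable(a)}

== RESULT ==
["clear(g)", "handempty", "on(g,a)", "ontable(a)"]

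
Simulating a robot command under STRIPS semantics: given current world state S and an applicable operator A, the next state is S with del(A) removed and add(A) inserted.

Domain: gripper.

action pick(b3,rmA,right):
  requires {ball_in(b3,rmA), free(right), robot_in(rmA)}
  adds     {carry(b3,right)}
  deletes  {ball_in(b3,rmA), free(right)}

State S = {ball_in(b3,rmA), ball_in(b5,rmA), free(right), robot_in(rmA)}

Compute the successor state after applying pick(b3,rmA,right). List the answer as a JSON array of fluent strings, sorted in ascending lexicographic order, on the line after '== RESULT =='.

Compute (S \ del) ∪ add:
  pre ⊆ S: {ball_in(b3,rmA), free(right), robot_in(rmA)} ⊆ S  — applicable
  S \ del = {ball_in(b5,rmA), robot_in(rmA)}
  ∪ add   = {ball_in(b5,rmA), carry(b3,right), robot_in(rmA)}

== RESULT ==
["ball_in(b5,rmA)", "carry(b3,right)", "robot_in(rmA)"]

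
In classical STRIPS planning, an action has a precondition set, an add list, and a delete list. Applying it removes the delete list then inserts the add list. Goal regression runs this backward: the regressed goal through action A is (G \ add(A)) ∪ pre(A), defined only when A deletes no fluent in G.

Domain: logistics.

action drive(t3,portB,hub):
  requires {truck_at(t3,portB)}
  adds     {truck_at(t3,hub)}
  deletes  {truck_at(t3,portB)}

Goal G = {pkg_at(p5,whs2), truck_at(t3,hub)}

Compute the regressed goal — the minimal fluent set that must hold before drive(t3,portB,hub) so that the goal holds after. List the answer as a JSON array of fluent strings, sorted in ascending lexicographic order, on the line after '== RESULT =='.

Compute (G \ add) ∪ pre:
  G ∩ del = {}  (empty — regression defined)
  G \ add = {pkg_at(p5,whs2), truck_at(t3,hub)} \ {truck_at(t3,hub)} = {pkg_at(p5,whs2)}
  ∪ pre   = {pkg_at(p5,whs2)} ∪ {truck_at(t3,portB)}
          = {pkg_at(p5,whs2), truck_at(t3,portB)}

== RESULT ==
["pkg_at(p5,whs2)", "truck_at(t3,portB)"]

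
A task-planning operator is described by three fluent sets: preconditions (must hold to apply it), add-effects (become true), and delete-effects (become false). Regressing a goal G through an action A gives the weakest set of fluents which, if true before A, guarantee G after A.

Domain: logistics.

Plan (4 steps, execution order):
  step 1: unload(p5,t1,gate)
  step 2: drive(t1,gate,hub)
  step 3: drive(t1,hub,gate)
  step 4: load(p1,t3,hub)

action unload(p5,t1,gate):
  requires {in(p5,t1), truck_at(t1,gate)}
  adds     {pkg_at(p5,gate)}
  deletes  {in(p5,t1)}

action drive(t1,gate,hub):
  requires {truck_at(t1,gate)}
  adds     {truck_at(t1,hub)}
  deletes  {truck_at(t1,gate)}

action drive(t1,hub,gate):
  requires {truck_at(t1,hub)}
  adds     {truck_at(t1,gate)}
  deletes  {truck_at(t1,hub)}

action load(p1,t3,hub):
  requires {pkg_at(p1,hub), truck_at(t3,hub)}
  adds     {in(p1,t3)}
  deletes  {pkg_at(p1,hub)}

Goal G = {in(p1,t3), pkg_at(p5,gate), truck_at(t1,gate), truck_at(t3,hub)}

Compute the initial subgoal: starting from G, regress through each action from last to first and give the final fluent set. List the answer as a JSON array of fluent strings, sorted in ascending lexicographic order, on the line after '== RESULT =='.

Work backward from the goal:
  through step 4 (load(p1,t3,hub)): drop {in(p1,t3)}, keep {pkg_at(p5,gate), truck_at(t1,gate), truck_at(t3,hub)}, require {pkg_at(p1,hub), truck_at(t3,hub)}
    → {pkg_at(p1,hub), pkg_at(p5,gate), truck_at(t1,gate), truck_at(t3,hub)}
  through step 3 (drive(t1,hub,gate)): drop {truck_at(t1,gate)}, keep {pkg_at(p1,hub), pkg_at(p5,gate), truck_at(t3,hub)}, require {truck_at(t1,hub)}
    → {pkg_at(p1,hub), pkg_at(p5,gate), truck_at(t1,hub), truck_at(t3,hub)}
  through step 2 (drive(t1,gate,hub)): drop {truck_at(t1,hub)}, keep {pkg_at(p1,hub), pkg_at(p5,gate), truck_at(t3,hub)}, require {truck_at(t1,gate)}
    → {pkg_at(p1,hub), pkg_at(p5,gate), truck_at(t1,gate), truck_at(t3,hub)}
  through step 1 (unload(p5,t1,gate)): drop {pkg_at(p5,gate)}, keep {pkg_at(p1,hub), truck_at(t1,gate), truck_at(t3,hub)}, require {in(p5,t1), truck_at(t1,gate)}
    → {in(p5,t1), pkg_at(p1,hub), truck_at(t1,gate), truck_at(t3,hub)}

== RESULT ==
["in(p5,t1)", "pkg_at(p1,hub)", "truck_at(t1,gate)", "truck_at(t3,hub)"]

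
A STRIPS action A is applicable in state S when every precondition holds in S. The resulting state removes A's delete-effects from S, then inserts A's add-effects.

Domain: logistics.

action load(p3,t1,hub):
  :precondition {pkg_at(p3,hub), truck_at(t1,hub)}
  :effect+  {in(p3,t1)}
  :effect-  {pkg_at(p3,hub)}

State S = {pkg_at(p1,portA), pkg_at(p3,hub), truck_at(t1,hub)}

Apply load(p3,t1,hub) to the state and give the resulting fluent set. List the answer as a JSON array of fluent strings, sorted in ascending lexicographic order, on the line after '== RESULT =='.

Progress:
  pre ⊆ S: {pkg_at(p3,hub), truck_at(t1,hub)} ⊆ S  — applicable
  S \ del = {pkg_at(p1,portA), truck_at(t1,hub)}
  ∪ add   = {in(p3,t1), pkg_at(p1,portA), truck_at(t1,hub)}

== RESULT ==
["in(p3,t1)", "pkg_at(p1,portA)", "truck_at(t1,hub)"]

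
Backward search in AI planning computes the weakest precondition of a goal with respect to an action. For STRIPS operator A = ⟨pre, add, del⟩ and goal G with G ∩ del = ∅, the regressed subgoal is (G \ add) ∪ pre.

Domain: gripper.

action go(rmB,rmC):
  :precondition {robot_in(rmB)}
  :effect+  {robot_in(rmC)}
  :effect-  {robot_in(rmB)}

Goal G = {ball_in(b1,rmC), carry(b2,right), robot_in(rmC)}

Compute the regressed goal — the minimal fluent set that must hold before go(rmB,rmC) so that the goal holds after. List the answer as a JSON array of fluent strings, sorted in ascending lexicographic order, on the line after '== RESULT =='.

Regress:
  G ∩ del = {}  (empty — regression defined)
  G \ add = {ball_in(b1,rmC), carry(b2,right), robot_in(rmC)} \ {robot_in(rmC)} = {ball_in(b1,rmC), carry(b2,right)}
  ∪ pre   = {ball_in(b1,rmC), carry(b2,right)} ∪ {robot_in(rmB)}
          = {ball_in(b1,rmC), carry(b2,right), robot_in(rmB)}

== RESULT ==
["ball_in(b1,rmC)", "carry(b2,right)", "robot_in(rmB)"]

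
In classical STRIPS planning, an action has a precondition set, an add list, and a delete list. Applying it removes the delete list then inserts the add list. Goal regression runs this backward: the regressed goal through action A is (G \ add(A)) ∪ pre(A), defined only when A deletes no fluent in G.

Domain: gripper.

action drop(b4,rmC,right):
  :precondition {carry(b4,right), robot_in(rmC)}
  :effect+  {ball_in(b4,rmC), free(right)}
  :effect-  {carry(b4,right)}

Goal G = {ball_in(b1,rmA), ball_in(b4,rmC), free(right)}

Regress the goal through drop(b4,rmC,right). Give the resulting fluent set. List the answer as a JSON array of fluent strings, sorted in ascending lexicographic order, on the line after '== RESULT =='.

Regress:
  G ∩ del = {}  (empty — regression defined)
  G \ add = {ball_in(b1,rmA), ball_in(b4,rmC), free(right)} \ {ball_in(b4,rmC), free(right)} = {ball_in(b1,rmA)}
  ∪ pre   = {ball_in(b1,rmA)} ∪ {carry(b4,right), robot_in(rmC)}
          = {ball_in(b1,rmA), carry(b4,right), robot_in(rmC)}

== RESULT ==
["ball_in(b1,rmA)", "carry(b4,right)", "robot_in(rmC)"]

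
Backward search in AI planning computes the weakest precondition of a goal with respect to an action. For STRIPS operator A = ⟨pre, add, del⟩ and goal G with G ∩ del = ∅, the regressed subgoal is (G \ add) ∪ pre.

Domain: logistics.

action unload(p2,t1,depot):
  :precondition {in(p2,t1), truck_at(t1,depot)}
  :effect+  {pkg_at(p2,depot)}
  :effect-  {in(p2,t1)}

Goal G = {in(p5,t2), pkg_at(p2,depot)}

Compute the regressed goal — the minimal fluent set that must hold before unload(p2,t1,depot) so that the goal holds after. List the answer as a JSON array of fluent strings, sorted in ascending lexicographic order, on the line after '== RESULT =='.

Compute (G \ add) ∪ pre:
  G ∩ del = {}  (empty — regression defined)
  G \ add = {in(p5,t2), pkg_at(p2,depot)} \ {pkg_at(p2,depot)} = {in(p5,t2)}
  ∪ pre   = {in(p5,t2)} ∪ {in(p2,t1), truck_at(t1,depot)}
          = {in(p2,t1), in(p5,t2), truck_at(t1,depot)}

== RESULT ==
["in(p2,t1)", "in(p5,t2)", "truck_at(t1,depot)"]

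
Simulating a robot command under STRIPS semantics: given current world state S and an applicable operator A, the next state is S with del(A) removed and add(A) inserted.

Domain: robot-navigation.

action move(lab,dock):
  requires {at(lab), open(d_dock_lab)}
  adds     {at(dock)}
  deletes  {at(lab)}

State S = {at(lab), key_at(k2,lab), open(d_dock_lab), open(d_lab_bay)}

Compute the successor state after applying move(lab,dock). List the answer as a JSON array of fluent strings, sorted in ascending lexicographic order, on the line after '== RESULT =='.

Compute (S \ del) ∪ add:
  pre ⊆ S: {at(lab), open(d_dock_lab)} ⊆ S  — applicable
  S \ del = {key_at(k2,lab), open(d_dock_lab), open(d_lab_bay)}
  ∪ add   = {at(dock), key_at(k2,lab), open(d_dock_lab), open(d_lab_bay)}

== RESULT ==
["at(dock)", "key_at(k2,lab)", "open(d_dock_lab)", "open(d_lab_bay)"]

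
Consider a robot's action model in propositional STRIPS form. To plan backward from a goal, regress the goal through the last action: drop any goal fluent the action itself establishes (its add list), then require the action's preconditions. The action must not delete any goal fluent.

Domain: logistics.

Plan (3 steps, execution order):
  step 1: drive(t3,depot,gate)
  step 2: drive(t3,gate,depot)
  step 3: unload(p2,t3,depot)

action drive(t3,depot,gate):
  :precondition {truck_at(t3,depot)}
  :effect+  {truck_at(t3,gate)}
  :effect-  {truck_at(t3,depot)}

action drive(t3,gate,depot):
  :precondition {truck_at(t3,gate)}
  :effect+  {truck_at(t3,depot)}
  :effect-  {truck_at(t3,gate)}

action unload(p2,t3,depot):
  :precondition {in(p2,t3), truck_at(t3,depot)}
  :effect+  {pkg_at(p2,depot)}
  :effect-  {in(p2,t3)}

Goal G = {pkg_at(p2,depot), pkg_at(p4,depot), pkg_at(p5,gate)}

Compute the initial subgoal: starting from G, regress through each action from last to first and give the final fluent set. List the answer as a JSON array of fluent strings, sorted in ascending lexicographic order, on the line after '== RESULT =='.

Regress step by step:
  through step 3 (unload(p2,t3,depot)): drop {pkg_at(p2,depot)}, keep {pkg_at(p4,depot), pkg_at(p5,gate)}, require {in(p2,t3), truck_at(t3,depot)}
    → {in(p2,t3), pkg_at(p4,depot), pkg_at(p5,gate), truck_at(t3,depot)}
  through step 2 (drive(t3,gate,depot)): drop {truck_at(t3,depot)}, keep {in(p2,t3), pkg_at(p4,depot), pkg_at(p5,gate)}, require {truck_at(t3,gate)}
    → {in(p2,t3), pkg_at(p4,depot), pkg_at(p5,gate), truck_at(t3,gate)}
  through step 1 (drive(t3,depot,gate)): drop {truck_at(t3,gate)}, keep {in(p2,t3), pkg_at(p4,depot), pkg_at(p5,gate)}, require {truck_at(t3,depot)}
    → {in(p2,t3), pkg_at(p4,depot), pkg_at(p5,gate), truck_at(t3,depot)}

== RESULT ==
["in(p2,t3)", "pkg_at(p4,depot)", "pkg_at(p5,gate)", "truck_at(t3,depot)"]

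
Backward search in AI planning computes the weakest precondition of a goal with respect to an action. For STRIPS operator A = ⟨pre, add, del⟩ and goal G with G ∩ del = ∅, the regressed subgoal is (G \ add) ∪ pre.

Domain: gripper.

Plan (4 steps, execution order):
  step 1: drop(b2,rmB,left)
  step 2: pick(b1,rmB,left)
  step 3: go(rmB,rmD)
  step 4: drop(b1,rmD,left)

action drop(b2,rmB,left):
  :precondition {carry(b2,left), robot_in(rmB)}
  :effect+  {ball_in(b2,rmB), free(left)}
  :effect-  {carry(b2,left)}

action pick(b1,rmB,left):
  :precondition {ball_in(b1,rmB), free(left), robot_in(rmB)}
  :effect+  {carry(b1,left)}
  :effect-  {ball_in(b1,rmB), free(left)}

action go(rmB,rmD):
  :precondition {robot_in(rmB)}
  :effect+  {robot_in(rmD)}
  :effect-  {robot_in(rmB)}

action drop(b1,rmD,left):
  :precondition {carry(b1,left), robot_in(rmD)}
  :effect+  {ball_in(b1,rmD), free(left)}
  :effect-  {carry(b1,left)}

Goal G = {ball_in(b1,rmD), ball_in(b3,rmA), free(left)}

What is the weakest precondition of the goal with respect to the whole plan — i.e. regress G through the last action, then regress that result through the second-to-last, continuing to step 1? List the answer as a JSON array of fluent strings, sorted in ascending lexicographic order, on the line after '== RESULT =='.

Regress step by step:
  through step 4 (drop(b1,rmD,left)): drop {ball_in(b1,rmD), free(left)}, keep {ball_in(b3,rmA)}, require {carry(b1,left), robot_in(rmD)}
    → {ball_in(b3,rmA), carry(b1,left), robot_in(rmD)}
  through step 3 (go(rmB,rmD)): drop {robot_in(rmD)}, keep {ball_in(b3,rmA), carry(b1,left)}, require {robot_in(rmB)}
    → {ball_in(b3,rmA), carry(b1,left), robot_in(rmB)}
  through step 2 (pick(b1,rmB,left)): drop {carry(b1,left)}, keep {ball_in(b3,rmA), robot_in(rmB)}, require {ball_in(b1,rmB), free(left), robot_in(rmB)}
    → {ball_in(b1,rmB), ball_in(b3,rmA), free(left), robot_in(rmB)}
  through step 1 (drop(b2,rmB,left)): drop {free(left)}, keep {ball_in(b1,rmB), ball_in(b3,rmA), robot_in(rmB)}, require {carry(b2,left), robot_in(rmB)}
    → {ball_in(b1,rmB), ball_in(b3,rmA), carry(b2,left), robot_in(rmB)}

== RESULT ==
["ball_in(b1,rmB)", "ball_in(b3,rmA)", "carry(b2,left)", "robot_in(rmB)"]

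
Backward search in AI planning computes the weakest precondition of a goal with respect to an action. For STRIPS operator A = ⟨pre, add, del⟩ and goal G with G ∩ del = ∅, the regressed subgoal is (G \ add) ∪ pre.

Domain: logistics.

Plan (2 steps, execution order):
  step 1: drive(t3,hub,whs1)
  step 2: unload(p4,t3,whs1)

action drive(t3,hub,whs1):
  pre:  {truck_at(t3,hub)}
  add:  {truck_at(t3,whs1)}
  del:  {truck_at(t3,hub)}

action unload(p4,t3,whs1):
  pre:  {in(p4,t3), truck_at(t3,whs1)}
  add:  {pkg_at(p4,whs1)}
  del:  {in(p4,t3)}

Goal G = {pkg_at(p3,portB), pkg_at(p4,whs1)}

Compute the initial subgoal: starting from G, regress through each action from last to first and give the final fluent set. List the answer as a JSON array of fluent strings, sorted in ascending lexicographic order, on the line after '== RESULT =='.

Regress step by step:
  through step 2 (unload(p4,t3,whs1)): drop {pkg_at(p4,whs1)}, keep {pkg_at(p3,portB)}, require {in(p4,t3), truck_at(t3,whs1)}
    → {in(p4,t3), pkg_at(p3,portB), truck_at(t3,whs1)}
  through step 1 (drive(t3,hub,whs1)): drop {truck_at(t3,whs1)}, keep {in(p4,t3), pkg_at(p3,portB)}, require {truck_at(t3,hub)}
    → {in(p4,t3), pkg_at(p3,portB), truck_at(t3,hub)}

== RESULT ==
["in(p4,t3)", "pkg_at(p3,portB)", "truck_at(t3,hub)"]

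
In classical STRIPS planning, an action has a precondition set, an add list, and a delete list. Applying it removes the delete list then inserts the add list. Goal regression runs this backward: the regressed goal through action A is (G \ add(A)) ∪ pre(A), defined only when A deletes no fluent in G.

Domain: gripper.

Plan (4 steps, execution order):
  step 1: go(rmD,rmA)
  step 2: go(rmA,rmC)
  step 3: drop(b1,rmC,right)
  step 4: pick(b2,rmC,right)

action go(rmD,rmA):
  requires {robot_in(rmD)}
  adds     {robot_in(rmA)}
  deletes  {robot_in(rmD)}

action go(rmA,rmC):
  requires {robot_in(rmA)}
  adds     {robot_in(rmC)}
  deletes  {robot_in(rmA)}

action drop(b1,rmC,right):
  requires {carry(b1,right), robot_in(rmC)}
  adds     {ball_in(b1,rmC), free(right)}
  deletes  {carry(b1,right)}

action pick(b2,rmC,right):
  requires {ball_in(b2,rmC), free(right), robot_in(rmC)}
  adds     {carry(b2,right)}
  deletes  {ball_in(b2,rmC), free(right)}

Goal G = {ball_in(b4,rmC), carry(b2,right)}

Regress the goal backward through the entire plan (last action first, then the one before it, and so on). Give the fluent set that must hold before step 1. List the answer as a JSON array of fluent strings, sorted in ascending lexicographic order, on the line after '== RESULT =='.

Regress step by step:
  through step 4 (pick(b2,rmC,right)): drop {carry(b2,right)}, keep {ball_in(b4,rmC)}, require {ball_in(b2,rmC), free(right), robot_in(rmC)}
    → {ball_in(b2,rmC), ball_in(b4,rmC), free(right), robot_in(rmC)}
  through step 3 (drop(b1,rmC,right)): drop {free(right)}, keep {ball_in(b2,rmC), ball_in(b4,rmC), robot_in(rmC)}, require {carry(b1,right), robot_in(rmC)}
    → {ball_in(b2,rmC), ball_in(b4,rmC), carry(b1,right), robot_in(rmC)}
  through step 2 (go(rmA,rmC)): drop {robot_in(rmC)}, keep {ball_in(b2,rmC), ball_in(b4,rmC), carry(b1,right)}, require {robot_in(rmA)}
    → {ball_in(b2,rmC), ball_in(b4,rmC), carry(b1,right), robot_in(rmA)}
  through step 1 (go(rmD,rmA)): drop {robot_in(rmA)}, keep {ball_in(b2,rmC), ball_in(b4,rmC), carry(b1,right)}, require {robot_in(rmD)}
    → {ball_in(b2,rmC), ball_in(b4,rmC), carry(b1,right), robot_in(rmD)}

== RESULT ==
["ball_in(b2,rmC)", "ball_in(b4,rmC)", "carry(b1,right)", "robot_in(rmD)"]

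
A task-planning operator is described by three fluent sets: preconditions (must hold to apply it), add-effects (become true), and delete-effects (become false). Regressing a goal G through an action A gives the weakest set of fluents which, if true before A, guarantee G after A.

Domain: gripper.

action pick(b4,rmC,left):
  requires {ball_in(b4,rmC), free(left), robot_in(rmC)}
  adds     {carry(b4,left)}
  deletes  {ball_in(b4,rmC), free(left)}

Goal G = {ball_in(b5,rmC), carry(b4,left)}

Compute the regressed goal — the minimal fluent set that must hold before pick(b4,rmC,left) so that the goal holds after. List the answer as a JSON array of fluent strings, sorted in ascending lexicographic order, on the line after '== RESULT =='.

Regress:
  G ∩ del = {}  (empty — regression defined)
  G \ add = {ball_in(b5,rmC), carry(b4,left)} \ {carry(b4,left)} = {ball_in(b5,rmC)}
  ∪ pre   = {ball_in(b5,rmC)} ∪ {ball_in(b4,rmC), free(left), robot_in(rmC)}
          = {ball_in(b4,rmC), ball_in(b5,rmC), free(left), robot_in(rmC)}

== RESULT ==
["ball_in(b4,rmC)", "ball_in(b5,rmC)", "free(left)", "robot_in(rmC)"]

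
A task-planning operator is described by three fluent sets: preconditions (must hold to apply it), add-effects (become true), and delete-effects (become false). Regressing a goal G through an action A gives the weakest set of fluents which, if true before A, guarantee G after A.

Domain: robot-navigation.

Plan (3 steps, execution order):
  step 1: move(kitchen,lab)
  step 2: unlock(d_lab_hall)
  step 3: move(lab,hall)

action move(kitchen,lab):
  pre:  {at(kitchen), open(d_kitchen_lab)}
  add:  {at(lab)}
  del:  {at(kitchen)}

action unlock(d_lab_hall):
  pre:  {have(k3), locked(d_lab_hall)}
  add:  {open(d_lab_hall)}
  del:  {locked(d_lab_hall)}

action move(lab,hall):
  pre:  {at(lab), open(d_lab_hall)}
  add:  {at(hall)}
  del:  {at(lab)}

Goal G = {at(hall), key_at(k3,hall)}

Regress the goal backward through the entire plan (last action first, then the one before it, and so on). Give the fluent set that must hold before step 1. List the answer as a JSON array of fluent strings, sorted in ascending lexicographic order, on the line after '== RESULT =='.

Regress step by step:
  through step 3 (move(lab,hall)): drop {at(hall)}, keep {key_at(k3,hall)}, require {at(lab), open(d_lab_hall)}
    → {at(lab), key_at(k3,hall), open(d_lab_hall)}
  through step 2 (unlock(d_lab_hall)): drop {open(d_lab_hall)}, keep {at(lab), key_at(k3,hall)}, require {have(k3), locked(d_lab_hall)}
    → {at(lab), have(k3), key_at(k3,hall), locked(d_lab_hall)}
  through step 1 (move(kitchen,lab)): drop {at(lab)}, keep {have(k3), key_at(k3,hall), locked(d_lab_hall)}, require {at(kitchen), open(d_kitchen_lab)}
    → {at(kitchen), have(k3), key_at(k3,hall), locked(d_lab_hall), open(d_kitchen_lab)}

== RESULT ==
["at(kitchen)", "have(k3)", "key_at(k3,hall)", "locked(d_lab_hall)", "open(d_kitchen_lab)"]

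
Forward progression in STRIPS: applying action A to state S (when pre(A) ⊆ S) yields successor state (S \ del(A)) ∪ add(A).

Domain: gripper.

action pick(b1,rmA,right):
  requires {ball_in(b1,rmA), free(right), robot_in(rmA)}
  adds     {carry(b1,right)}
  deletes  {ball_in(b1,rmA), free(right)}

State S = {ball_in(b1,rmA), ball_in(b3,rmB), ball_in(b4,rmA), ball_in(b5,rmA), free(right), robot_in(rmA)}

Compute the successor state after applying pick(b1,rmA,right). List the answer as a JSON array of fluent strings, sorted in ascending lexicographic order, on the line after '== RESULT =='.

Progress:
  pre ⊆ S: {ball_in(b1,rmA), free(right), robot_in(rmA)} ⊆ S  — applicable
  S \ del = {ball_in(b3,rmB), ball_in(b4,rmA), ball_in(b5,rmA), robot_in(rmA)}
  ∪ add   = {ball_in(b3,rmB), ball_in(b4,rmA), ball_in(b5,rmA), carry(b1,right), robot_in(rmA)}

== RESULT ==
["ball_in(b3,rmB)", "ball_in(b4,rmA)", "ball_in(b5,rmA)", "carry(b1,right)", "robot_in(rmA)"]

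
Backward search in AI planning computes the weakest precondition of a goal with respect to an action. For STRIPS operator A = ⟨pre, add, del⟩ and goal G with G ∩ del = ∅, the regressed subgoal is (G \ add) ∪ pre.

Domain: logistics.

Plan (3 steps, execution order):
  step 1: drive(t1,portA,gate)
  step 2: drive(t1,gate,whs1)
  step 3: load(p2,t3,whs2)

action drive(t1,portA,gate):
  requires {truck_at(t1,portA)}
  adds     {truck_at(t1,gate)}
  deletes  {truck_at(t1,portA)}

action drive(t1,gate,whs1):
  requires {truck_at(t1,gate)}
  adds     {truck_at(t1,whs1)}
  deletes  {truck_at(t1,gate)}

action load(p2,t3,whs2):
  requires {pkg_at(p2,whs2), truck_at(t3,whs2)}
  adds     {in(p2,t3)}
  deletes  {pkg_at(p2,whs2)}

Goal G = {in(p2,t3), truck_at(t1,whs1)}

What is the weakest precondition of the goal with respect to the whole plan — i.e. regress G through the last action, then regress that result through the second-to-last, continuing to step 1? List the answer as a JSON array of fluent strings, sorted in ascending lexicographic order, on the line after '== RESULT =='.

Work backward from the goal:
  through step 3 (load(p2,t3,whs2)): drop {in(p2,t3)}, keep {truck_at(t1,whs1)}, require {pkg_at(p2,whs2), truck_at(t3,whs2)}
    → {pkg_at(p2,whs2), truck_at(t1,whs1), truck_at(t3,whs2)}
  through step 2 (drive(t1,gate,whs1)): drop {truck_at(t1,whs1)}, keep {pkg_at(p2,whs2), truck_at(t3,whs2)}, require {truck_at(t1,gate)}
    → {pkg_at(p2,whs2), truck_at(t1,gate), truck_at(t3,whs2)}
  through step 1 (drive(t1,portA,gate)): drop {truck_at(t1,gate)}, keep {pkg_at(p2,whs2), truck_at(t3,whs2)}, require {truck_at(t1,portA)}
    → {pkg_at(p2,whs2), truck_at(t1,portA), truck_at(t3,whs2)}

== RESULT ==
["pkg_at(p2,whs2)", "truck_at(t1,portA)", "truck_at(t3,whs2)"]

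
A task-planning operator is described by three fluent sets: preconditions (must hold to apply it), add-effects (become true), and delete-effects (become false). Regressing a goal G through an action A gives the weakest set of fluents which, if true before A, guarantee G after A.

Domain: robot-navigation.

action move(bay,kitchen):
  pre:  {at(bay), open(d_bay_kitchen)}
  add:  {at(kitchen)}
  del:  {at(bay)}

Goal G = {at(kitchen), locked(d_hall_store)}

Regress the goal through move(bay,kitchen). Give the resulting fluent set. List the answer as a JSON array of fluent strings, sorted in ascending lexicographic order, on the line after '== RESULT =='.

Compute (G \ add) ∪ pre:
  G ∩ del = {}  (empty — regression defined)
  G \ add = {at(kitchen), locked(d_hall_store)} \ {at(kitchen)} = {locked(d_hall_store)}
  ∪ pre   = {locked(d_hall_store)} ∪ {at(bay), open(d_bay_kitchen)}
          = {at(bay), locked(d_hall_store), open(d_bay_kitchen)}

== RESULT ==
["at(bay)", "locked(d_hall_store)", "open(d_bay_kitchen)"]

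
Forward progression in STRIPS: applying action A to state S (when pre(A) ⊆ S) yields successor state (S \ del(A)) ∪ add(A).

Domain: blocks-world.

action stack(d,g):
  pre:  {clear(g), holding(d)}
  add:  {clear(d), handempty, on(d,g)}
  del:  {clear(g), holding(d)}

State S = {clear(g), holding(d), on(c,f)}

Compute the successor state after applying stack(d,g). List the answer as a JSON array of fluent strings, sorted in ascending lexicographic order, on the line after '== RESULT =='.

Compute (S \ del) ∪ add:
  pre ⊆ S: {clear(g), holding(d)} ⊆ S  — applicable
  S \ del = {on(c,f)}
  ∪ add   = {clear(d), handempty, on(c,f), on(d,g)}

== RESULT ==
["clear(d)", "handempty", "on(c,f)", "on(d,g)"]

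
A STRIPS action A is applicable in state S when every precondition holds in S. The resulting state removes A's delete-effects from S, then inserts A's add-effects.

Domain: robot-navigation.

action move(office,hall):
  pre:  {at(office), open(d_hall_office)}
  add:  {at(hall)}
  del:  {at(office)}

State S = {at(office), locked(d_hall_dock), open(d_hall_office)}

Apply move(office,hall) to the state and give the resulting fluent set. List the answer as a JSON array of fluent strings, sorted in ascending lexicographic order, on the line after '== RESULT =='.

Compute (S \ del) ∪ add:
  pre ⊆ S: {at(office), open(d_hall_office)} ⊆ S  — applicable
  S \ del = {locked(d_hall_dock), open(d_hall_office)}
  ∪ add   = {at(hall), locked(d_hall_dock), open(d_hall_office)}

== RESULT ==
["at(hall)", "locked(d_hall_dock)", "open(d_hall_office)"]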